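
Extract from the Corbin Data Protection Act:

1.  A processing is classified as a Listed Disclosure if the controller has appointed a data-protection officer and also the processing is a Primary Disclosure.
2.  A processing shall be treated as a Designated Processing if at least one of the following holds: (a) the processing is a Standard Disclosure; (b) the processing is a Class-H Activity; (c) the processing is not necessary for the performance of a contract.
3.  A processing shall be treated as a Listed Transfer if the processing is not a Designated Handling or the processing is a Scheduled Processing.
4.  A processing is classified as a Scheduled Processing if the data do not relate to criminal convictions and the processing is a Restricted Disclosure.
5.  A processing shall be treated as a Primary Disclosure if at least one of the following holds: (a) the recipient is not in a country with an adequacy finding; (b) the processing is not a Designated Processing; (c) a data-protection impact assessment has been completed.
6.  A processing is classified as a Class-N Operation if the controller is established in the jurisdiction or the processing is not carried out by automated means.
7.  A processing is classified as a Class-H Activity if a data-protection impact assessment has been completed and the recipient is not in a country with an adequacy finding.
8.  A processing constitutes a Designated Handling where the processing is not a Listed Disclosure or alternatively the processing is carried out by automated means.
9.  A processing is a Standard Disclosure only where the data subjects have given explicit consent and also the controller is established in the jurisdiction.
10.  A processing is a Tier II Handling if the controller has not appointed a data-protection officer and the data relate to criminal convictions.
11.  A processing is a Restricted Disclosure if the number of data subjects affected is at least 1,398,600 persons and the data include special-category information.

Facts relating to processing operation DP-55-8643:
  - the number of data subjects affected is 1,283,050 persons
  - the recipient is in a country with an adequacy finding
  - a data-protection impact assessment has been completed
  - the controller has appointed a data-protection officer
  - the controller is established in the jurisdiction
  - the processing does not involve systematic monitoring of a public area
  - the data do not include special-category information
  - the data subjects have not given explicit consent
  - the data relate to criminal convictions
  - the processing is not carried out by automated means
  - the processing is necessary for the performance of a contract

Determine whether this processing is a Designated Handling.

No

Under paragraph 9: the data subjects have given explicit consent? no; and the controller is established in the jurisdiction? yes. So the processing is not a Standard Disclosure.
Under paragraph 7: a data-protection impact assessment has been completed? yes; and the recipient is not in a country with an adequacy finding? no. So the processing is not a Class-H Activity.
Under paragraph 2: Standard Disclosure (paragraph 9)? no; or Class-H Activity (paragraph 7)? no; or the processing is not necessary for the performance of a contract? no. So the processing is not a Designated Processing.
Under paragraph 5: the recipient is not in a country with an adequacy finding? no; or not a Designated Processing (paragraph 2)? yes; or a data-protection impact assessment has been completed? yes. So the processing is a Primary Disclosure.
Under paragraph 1: the controller has appointed a data-protection officer? yes; and Primary Disclosure (paragraph 5)? yes. So the processing is a Listed Disclosure.
Under paragraph 8: not a Listed Disclosure (paragraph 1)? no; or the processing is carried out by automated means? no. So the processing is not a Designated Handling.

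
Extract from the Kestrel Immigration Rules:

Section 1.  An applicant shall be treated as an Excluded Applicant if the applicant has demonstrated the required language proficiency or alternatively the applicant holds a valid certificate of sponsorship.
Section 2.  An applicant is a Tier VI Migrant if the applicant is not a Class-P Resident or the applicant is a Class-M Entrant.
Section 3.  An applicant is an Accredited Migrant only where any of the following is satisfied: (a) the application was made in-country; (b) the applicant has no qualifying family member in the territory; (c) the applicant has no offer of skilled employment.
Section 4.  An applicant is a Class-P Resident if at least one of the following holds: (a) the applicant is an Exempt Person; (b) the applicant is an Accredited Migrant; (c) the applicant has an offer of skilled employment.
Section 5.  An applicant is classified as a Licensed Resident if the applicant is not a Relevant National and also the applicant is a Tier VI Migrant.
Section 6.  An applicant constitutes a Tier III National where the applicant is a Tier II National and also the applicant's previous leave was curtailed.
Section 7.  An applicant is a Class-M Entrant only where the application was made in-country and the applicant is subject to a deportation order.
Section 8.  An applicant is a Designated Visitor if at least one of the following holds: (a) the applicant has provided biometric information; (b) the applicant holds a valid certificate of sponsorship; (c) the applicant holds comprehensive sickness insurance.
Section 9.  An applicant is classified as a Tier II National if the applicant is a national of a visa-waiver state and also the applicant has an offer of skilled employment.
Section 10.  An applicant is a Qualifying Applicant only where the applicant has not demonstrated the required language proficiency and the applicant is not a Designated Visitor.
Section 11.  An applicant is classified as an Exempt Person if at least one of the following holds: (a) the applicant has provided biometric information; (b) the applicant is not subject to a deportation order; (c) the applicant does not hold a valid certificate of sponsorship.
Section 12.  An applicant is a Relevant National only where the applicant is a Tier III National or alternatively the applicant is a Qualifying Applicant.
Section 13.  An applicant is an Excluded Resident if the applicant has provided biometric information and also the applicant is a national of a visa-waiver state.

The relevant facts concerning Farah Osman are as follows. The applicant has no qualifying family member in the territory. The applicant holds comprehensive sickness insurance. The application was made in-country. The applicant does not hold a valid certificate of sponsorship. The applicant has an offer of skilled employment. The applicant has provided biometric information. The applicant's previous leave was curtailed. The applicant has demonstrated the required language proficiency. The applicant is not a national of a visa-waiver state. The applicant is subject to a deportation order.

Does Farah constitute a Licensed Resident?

section 9 — Tier II National: [the applicant is a national of a visa-waiver state? no] AND [the applicant has an offer of skilled employment? yes] → not satisfied.
section 6 — Tier III National: [Tier II National (section 9)? no] AND [the applicant's previous leave was curtailed? yes] → not satisfied.
section 8 — Designated Visitor: [the applicant has provided biometric information? yes] OR [the applicant holds a valid certificate of sponsorship? no] OR [the applicant holds comprehensive sickness insurance? yes] → satisfied.
section 10 — Qualifying Applicant: [the applicant has not demonstrated the required language proficiency? no] AND [not a Designated Visitor (section 8)? no] → not satisfied.
section 12 — Relevant National: [Tier III National (section 6)? no] OR [Qualifying Applicant (section 10)? no] → not satisfied.
section 11 — Exempt Person: [the applicant has provided biometric information? yes] OR [the applicant is not subject to a deportation order? no] OR [the applicant does not hold a valid certificate of sponsorship? yes] → satisfied.
section 3 — Accredited Migrant: [the application was made in-country? yes] OR [the applicant has no qualifying family member in the territory? yes] OR [the applicant has no offer of skilled employment? no] → satisfied.
section 4 — Class-P Resident: [Exempt Person (section 11)? yes] OR [Accredited Migrant (section 3)? yes] OR [the applicant has an offer of skilled employment? yes] → satisfied.
section 7 — Class-M Entrant: [the application was made in-country? yes] AND [the applicant is subject to a deportation order? yes] → satisfied.
section 2 — Tier VI Migrant: [not a Class-P Resident (section 4)? no] OR [Class-M Entrant (section 7)? yes] → satisfied.
section 5 — Licensed Resident: [not a Relevant National (section 12)? yes] AND [Tier VI Migrant (section 2)? yes] → satisfied.

Yes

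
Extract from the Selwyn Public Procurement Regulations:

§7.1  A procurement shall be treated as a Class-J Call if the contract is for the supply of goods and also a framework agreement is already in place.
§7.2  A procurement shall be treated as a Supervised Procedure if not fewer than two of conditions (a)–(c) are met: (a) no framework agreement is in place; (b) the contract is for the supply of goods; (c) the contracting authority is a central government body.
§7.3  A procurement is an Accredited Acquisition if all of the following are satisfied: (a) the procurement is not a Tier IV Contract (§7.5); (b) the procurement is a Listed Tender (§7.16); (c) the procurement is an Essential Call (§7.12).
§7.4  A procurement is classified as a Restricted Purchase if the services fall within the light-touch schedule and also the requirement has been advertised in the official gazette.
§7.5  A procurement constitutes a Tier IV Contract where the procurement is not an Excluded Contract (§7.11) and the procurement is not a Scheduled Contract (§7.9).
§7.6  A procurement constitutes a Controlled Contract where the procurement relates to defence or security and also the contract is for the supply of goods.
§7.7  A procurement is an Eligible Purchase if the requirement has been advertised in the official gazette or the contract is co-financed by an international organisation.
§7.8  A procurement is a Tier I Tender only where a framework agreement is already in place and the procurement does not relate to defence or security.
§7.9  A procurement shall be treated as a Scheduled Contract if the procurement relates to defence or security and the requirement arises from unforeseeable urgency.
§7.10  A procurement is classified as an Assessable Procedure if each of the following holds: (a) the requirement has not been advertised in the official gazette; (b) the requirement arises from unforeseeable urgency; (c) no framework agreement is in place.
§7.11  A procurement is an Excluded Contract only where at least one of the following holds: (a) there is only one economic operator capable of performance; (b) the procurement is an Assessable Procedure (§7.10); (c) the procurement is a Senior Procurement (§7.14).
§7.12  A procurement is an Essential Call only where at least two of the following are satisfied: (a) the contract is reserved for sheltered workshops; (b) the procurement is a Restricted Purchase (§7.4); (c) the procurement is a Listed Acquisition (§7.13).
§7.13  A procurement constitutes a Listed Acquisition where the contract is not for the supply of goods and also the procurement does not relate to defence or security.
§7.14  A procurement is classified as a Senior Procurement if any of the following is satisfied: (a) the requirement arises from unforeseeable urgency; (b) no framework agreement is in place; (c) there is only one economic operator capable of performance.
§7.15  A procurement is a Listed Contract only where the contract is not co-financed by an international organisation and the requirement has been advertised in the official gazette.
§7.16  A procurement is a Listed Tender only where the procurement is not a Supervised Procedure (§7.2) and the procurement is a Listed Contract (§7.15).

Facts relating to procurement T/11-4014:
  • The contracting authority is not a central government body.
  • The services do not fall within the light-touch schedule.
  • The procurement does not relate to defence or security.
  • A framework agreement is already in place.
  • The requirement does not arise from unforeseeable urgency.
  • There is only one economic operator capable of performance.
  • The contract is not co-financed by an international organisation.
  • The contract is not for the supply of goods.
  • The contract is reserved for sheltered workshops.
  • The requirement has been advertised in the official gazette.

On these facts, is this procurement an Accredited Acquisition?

Yes

§7.10 — Assessable Procedure: [the requirement has not been advertised in the official gazette? no] AND [the requirement arises from unforeseeable urgency? no] AND [no framework agreement is in place? no] → not satisfied.
§7.14 — Senior Procurement: [the requirement arises from unforeseeable urgency? no] OR [no framework agreement is in place? no] OR [there is only one economic operator capable of performance? yes] → satisfied.
§7.11 — Excluded Contract: [there is only one economic operator capable of performance? yes] OR [Assessable Procedure (§7.10)? no] OR [Senior Procurement (§7.14)? yes] → satisfied.
§7.9 — Scheduled Contract: [the procurement relates to defence or security? no] AND [the requirement arises from unforeseeable urgency? no] → not satisfied.
§7.5 — Tier IV Contract: [not an Excluded Contract (§7.11)? no] AND [not a Scheduled Contract (§7.9)? yes] → not satisfied.
§7.2 — Supervised Procedure: no framework agreement is in place? no; the contract is for the supply of goods? no; the contracting authority is a central government body? no — 0 of 3 hold (need ≥2) → not satisfied.
§7.15 — Listed Contract: [the contract is not co-financed by an international organisation? yes] AND [the requirement has been advertised in the official gazette? yes] → satisfied.
§7.16 — Listed Tender: [not a Supervised Procedure (§7.2)? yes] AND [Listed Contract (§7.15)? yes] → satisfied.
§7.4 — Restricted Purchase: [the services fall within the light-touch schedule? no] AND [the requirement has been advertised in the official gazette? yes] → not satisfied.
§7.13 — Listed Acquisition: [the contract is not for the supply of goods? yes] AND [the procurement does not relate to defence or security? yes] → satisfied.
§7.12 — Essential Call: the contract is reserved for sheltered workshops? yes; Restricted Purchase (§7.4)? no; Listed Acquisition (§7.13)? yes — 2 of 3 hold (need ≥2) → satisfied.
§7.3 — Accredited Acquisition: [not a Tier IV Contract (§7.5)? yes] AND [Listed Tender (§7.16)? yes] AND [Essential Call (§7.12)? yes] → satisfied.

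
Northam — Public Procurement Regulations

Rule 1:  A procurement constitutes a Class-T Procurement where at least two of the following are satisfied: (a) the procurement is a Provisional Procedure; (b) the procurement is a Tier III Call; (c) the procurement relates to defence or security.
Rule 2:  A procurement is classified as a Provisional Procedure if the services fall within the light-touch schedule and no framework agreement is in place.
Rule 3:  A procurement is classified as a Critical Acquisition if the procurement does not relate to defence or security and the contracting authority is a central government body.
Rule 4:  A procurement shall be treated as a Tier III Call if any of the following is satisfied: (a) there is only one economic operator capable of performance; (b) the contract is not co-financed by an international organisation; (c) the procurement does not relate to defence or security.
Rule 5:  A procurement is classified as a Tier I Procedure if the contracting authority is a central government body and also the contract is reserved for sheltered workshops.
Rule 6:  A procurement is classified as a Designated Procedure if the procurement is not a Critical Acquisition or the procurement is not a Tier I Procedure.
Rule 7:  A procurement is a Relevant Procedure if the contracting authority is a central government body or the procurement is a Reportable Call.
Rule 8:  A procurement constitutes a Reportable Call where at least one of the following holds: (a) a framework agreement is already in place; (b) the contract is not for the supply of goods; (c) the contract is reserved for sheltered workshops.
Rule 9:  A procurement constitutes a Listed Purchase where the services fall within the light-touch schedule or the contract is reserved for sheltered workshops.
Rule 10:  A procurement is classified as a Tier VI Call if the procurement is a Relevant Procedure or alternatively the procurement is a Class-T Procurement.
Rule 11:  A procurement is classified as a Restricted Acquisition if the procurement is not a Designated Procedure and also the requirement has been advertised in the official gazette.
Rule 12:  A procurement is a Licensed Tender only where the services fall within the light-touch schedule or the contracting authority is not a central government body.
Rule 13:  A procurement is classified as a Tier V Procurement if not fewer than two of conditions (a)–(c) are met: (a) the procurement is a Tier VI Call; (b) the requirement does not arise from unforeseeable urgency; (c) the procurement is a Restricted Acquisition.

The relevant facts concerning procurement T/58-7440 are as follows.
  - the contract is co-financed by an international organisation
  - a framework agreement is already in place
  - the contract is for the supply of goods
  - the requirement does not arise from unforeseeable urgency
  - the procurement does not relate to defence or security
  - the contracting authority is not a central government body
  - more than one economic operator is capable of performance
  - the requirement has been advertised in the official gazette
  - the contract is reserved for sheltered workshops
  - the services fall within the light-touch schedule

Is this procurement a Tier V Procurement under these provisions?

rule 8 — Reportable Call: [a framework agreement is already in place? yes] OR [the contract is not for the supply of goods? no] OR [the contract is reserved for sheltered workshops? yes] → satisfied.
rule 7 — Relevant Procedure: [the contracting authority is a central government body? no] OR [Reportable Call (rule 8)? yes] → satisfied.
rule 2 — Provisional Procedure: [the services fall within the light-touch schedule? yes] AND [no framework agreement is in place? no] → not satisfied.
rule 4 — Tier III Call: [there is only one economic operator capable of performance? no] OR [the contract is not co-financed by an international organisation? no] OR [the procurement does not relate to defence or security? yes] → satisfied.
rule 1 — Class-T Procurement: Provisional Procedure (rule 2)? no; Tier III Call (rule 4)? yes; the procurement relates to defence or security? no — 1 of 3 hold (need ≥2) → not satisfied.
rule 10 — Tier VI Call: [Relevant Procedure (rule 7)? yes] OR [Class-T Procurement (rule 1)? no] → satisfied.
rule 3 — Critical Acquisition: [the procurement does not relate to defence or security? yes] AND [the contracting authority is a central government body? no] → not satisfied.
rule 5 — Tier I Procedure: [the contracting authority is a central government body? no] AND [the contract is reserved for sheltered workshops? yes] → not satisfied.
rule 6 — Designated Procedure: [not a Critical Acquisition (rule 3)? yes] OR [not a Tier I Procedure (rule 5)? yes] → satisfied.
rule 11 — Restricted Acquisition: [not a Designated Procedure (rule 6)? no] AND [the requirement has been advertised in the official gazette? yes] → not satisfied.
rule 13 — Tier V Procurement: Tier VI Call (rule 10)? yes; the requirement does not arise from unforeseeable urgency? yes; Restricted Acquisition (rule 11)? no — 2 of 3 hold (need ≥2) → satisfied.

Yes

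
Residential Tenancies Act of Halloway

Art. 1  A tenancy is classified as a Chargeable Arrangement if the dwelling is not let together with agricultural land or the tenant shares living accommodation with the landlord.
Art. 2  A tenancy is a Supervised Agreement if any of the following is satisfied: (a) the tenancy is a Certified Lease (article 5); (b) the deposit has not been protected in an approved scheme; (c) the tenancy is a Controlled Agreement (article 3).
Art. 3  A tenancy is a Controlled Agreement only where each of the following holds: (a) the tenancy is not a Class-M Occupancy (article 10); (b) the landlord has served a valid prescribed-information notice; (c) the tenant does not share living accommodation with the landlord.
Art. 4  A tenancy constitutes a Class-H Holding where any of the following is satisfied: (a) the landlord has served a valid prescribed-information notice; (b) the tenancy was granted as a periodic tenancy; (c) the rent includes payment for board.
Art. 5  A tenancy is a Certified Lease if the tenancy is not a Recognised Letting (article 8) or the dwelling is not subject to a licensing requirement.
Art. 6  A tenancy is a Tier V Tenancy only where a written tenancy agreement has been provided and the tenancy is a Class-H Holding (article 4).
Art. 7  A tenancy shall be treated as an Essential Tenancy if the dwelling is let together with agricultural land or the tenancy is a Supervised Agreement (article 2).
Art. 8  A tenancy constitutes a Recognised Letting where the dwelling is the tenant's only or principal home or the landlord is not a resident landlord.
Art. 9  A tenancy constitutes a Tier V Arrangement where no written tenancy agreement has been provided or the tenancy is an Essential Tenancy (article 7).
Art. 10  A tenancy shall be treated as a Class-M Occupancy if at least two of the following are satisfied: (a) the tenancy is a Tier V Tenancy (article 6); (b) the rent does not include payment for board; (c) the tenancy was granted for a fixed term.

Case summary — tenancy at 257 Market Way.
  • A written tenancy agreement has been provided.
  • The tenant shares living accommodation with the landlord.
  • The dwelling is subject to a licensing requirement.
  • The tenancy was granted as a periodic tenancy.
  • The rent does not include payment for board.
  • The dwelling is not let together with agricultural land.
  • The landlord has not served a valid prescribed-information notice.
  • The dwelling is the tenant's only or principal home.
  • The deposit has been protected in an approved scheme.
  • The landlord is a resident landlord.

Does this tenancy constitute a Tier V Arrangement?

Under article 8: the dwelling is the tenant's only or principal home? yes; or the landlord is not a resident landlord? no. So the tenancy is a Recognised Letting.
Under article 5: not a Recognised Letting (article 8)? no; or the dwelling is not subject to a licensing requirement? no. So the tenancy is not a Certified Lease.
Under article 4: the landlord has served a valid prescribed-information notice? no; or the tenancy was granted as a periodic tenancy? yes; or the rent includes payment for board? no. So the tenancy is a Class-H Holding.
Under article 6: a written tenancy agreement has been provided? yes; and Class-H Holding (article 4)? yes. So the tenancy is a Tier V Tenancy.
Under article 10: Tier V Tenancy (article 6)? yes; the rent does not include payment for board? yes; the tenancy was granted for a fixed term? no — 2 of 3 hold (need ≥2) → satisfied.
Under article 3: not a Class-M Occupancy (article 10)? no; and the landlord has served a valid prescribed-information notice? no; and the tenant does not share living accommodation with the landlord? no. So the tenancy is not a Controlled Agreement.
Under article 2: Certified Lease (article 5)? no; or the deposit has not been protected in an approved scheme? no; or Controlled Agreement (article 3)? no. So the tenancy is not a Supervised Agreement.
Under article 7: the dwelling is let together with agricultural land? no; or Supervised Agreement (article 2)? no. So the tenancy is not an Essential Tenancy.
Under article 9: no written tenancy agreement has been provided? no; or Essential Tenancy (article 7)? no. So the tenancy is not a Tier V Arrangement.

No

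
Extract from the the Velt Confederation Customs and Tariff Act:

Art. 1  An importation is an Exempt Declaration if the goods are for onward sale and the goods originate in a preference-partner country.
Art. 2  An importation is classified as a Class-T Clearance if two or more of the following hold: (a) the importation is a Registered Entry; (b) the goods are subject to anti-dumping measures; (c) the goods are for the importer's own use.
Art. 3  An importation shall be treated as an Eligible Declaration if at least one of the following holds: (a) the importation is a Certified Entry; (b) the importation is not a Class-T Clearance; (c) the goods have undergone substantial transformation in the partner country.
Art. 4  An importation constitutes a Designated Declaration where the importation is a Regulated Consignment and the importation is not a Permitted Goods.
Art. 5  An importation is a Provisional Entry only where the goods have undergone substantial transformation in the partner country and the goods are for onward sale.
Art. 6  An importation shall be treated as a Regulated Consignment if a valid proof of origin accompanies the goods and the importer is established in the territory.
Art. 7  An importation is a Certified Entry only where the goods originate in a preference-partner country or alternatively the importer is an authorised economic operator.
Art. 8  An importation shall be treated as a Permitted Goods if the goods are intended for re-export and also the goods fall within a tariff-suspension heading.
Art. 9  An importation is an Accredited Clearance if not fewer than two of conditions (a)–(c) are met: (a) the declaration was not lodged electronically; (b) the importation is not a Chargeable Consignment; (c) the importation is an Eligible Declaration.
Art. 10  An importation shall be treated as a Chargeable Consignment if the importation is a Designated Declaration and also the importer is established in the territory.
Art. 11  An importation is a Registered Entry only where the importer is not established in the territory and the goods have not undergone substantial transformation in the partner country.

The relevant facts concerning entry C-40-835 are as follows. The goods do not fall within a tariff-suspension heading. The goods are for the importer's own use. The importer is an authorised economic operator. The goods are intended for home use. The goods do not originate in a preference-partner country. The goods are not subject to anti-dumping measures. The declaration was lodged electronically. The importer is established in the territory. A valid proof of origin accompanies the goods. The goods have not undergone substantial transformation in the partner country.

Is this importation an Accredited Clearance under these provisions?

Under article 6: a valid proof of origin accompanies the goods? yes; and the importer is established in the territory? yes. So the importation is a Regulated Consignment.
Under article 8: the goods are intended for re-export? no; and the goods fall within a tariff-suspension heading? no. So the importation is not a Permitted Goods.
Under article 4: Regulated Consignment (article 6)? yes; and not a Permitted Goods (article 8)? yes. So the importation is a Designated Declaration.
Under article 10: Designated Declaration (article 4)? yes; and the importer is established in the territory? yes. So the importation is a Chargeable Consignment.
Under article 7: the goods originate in a preference-partner country? no; or the importer is an authorised economic operator? yes. So the importation is a Certified Entry.
Under article 11: the importer is not established in the territory? no; and the goods have not undergone substantial transformation in the partner country? yes. So the importation is not a Registered Entry.
Under article 2: Registered Entry (article 11)? no; the goods are subject to anti-dumping measures? no; the goods are for the importer's own use? yes — 1 of 3 hold (need ≥2) → not satisfied.
Under article 3: Certified Entry (article 7)? yes; or not a Class-T Clearance (article 2)? yes; or the goods have undergone substantial transformation in the partner country? no. So the importation is an Eligible Declaration.
Under article 9: the declaration was not lodged electronically? no; not a Chargeable Consignment (article 10)? no; Eligible Declaration (article 3)? yes — 1 of 3 hold (need ≥2) → not satisfied.

No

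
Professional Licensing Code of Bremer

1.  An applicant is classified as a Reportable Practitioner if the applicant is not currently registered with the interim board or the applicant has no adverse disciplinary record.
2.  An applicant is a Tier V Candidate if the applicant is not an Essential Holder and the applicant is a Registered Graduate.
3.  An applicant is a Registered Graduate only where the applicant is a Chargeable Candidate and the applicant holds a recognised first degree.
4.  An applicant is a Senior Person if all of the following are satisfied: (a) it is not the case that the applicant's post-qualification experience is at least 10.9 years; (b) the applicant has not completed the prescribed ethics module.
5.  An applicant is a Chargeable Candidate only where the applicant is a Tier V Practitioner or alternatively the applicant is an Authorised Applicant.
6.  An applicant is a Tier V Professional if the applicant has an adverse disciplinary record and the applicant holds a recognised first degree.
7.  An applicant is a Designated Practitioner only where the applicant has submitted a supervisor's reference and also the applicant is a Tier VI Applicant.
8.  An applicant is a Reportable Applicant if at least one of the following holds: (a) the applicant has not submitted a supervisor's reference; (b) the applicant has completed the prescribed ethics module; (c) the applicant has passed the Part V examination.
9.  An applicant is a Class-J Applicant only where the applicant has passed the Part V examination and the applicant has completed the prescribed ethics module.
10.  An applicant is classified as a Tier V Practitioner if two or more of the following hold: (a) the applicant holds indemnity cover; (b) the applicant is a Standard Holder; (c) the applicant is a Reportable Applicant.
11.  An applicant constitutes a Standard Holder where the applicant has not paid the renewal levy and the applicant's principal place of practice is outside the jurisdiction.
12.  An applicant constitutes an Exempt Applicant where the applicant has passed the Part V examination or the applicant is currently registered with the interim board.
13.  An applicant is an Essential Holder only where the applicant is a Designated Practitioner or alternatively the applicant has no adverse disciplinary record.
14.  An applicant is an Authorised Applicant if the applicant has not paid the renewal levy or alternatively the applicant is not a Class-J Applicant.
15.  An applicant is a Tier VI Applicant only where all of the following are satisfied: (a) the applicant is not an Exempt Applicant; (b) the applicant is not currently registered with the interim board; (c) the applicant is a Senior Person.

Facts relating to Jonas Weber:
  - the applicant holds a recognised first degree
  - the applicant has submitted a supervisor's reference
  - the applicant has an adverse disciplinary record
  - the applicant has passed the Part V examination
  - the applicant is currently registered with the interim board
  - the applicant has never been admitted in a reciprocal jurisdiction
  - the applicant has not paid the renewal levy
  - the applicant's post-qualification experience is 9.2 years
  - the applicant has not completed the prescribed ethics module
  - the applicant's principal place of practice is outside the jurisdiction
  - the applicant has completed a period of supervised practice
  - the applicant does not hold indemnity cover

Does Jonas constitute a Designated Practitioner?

No

paragraph 12 — Exempt Applicant: [the applicant has passed the Part V examination? yes] OR [the applicant is currently registered with the interim board? yes] → satisfied.
paragraph 4 — Senior Person: [applicant's post-qualification experience: 9.2 years ≥ 10.9 years? no, so negated condition yes] AND [the applicant has not completed the prescribed ethics module? yes] → satisfied.
paragraph 15 — Tier VI Applicant: [not an Exempt Applicant (paragraph 12)? no] AND [the applicant is not currently registered with the interim board? no] AND [Senior Person (paragraph 4)? yes] → not satisfied.
paragraph 7 — Designated Practitioner: [the applicant has submitted a supervisor's reference? yes] AND [Tier VI Applicant (paragraph 15)? no] → not satisfied.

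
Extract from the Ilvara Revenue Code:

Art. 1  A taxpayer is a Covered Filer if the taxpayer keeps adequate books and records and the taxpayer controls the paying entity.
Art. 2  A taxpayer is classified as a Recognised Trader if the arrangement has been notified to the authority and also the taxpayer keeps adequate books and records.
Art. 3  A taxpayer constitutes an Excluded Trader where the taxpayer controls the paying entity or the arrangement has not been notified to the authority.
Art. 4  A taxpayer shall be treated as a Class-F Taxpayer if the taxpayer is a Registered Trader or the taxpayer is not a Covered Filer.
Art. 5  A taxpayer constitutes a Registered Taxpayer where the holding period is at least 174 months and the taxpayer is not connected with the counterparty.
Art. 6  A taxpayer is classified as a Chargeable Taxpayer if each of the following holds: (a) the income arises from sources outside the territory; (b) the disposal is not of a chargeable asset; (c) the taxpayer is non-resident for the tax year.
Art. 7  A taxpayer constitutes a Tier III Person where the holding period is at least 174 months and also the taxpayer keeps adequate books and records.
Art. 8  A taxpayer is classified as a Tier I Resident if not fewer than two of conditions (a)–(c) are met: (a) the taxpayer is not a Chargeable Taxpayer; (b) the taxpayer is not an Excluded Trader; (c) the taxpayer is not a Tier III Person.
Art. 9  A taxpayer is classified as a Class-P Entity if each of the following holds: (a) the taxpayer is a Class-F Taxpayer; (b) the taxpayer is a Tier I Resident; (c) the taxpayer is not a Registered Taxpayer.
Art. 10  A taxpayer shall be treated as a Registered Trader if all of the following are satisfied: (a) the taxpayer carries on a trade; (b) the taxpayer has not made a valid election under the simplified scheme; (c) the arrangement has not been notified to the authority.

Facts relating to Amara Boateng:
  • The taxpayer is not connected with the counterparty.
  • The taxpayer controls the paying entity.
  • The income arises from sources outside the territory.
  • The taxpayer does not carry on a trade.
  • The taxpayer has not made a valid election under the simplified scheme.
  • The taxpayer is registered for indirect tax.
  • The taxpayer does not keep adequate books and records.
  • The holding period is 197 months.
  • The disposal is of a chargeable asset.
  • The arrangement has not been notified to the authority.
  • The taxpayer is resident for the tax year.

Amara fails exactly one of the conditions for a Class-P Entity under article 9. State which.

Under article 10: the taxpayer carries on a trade? no; and the taxpayer has not made a valid election under the simplified scheme? yes; and the arrangement has not been notified to the authority? yes. So the taxpayer is not a Registered Trader.
Under article 1: the taxpayer keeps adequate books and records? no; and the taxpayer controls the paying entity? yes. So the taxpayer is not a Covered Filer.
Under article 4: Registered Trader (article 10)? no; or not a Covered Filer (article 1)? yes. So the taxpayer is a Class-F Taxpayer.
Under article 6: the income arises from sources outside the territory? yes; and the disposal is not of a chargeable asset? no; and the taxpayer is non-resident for the tax year? no. So the taxpayer is not a Chargeable Taxpayer.
Under article 3: the taxpayer controls the paying entity? yes; or the arrangement has not been notified to the authority? yes. So the taxpayer is an Excluded Trader.
Under article 7: holding period: 197 months ≥ 174 months? yes; and the taxpayer keeps adequate books and records? no. So the taxpayer is not a Tier III Person.
Under article 8: not a Chargeable Taxpayer (article 6)? yes; not an Excluded Trader (article 3)? no; not a Tier III Person (article 7)? yes — 2 of 3 hold (need ≥2) → satisfied.
Under article 5: holding period: 197 months ≥ 174 months? yes; and the taxpayer is not connected with the counterparty? yes. So the taxpayer is a Registered Taxpayer.
Under article 9: Class-F Taxpayer (article 4)? yes; and Tier I Resident (article 8)? yes; and not a Registered Taxpayer (article 5)? no. So the taxpayer is not a Class-P Entity.

Registered Taxpayer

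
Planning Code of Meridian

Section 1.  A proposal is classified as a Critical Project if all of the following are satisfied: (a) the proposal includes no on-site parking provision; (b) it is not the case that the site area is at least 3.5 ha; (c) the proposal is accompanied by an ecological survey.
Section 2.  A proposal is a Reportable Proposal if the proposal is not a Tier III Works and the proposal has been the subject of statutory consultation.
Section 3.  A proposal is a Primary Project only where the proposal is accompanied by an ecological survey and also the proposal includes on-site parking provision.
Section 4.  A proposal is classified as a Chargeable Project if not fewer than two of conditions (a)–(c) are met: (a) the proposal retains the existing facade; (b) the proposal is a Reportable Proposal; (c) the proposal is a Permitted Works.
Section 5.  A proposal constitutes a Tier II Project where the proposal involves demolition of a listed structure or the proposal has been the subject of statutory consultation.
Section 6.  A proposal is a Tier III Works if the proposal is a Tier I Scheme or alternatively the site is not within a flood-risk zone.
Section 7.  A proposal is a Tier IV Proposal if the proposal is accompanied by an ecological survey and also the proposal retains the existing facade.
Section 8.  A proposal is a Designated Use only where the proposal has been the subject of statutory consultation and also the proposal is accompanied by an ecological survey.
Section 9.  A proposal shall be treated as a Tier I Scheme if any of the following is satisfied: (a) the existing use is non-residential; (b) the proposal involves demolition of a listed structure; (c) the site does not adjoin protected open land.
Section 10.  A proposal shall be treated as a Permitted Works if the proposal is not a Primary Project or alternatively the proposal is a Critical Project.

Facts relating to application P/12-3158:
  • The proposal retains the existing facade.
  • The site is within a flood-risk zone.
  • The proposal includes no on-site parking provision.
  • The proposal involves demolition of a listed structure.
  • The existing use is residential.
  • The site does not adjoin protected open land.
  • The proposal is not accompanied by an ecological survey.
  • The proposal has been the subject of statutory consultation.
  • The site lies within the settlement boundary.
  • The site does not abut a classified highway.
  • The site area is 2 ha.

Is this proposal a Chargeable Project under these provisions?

section 9 — Tier I Scheme: [the existing use is non-residential? no] OR [the proposal involves demolition of a listed structure? yes] OR [the site does not adjoin protected open land? yes] → satisfied.
section 6 — Tier III Works: [Tier I Scheme (section 9)? yes] OR [the site is not within a flood-risk zone? no] → satisfied.
section 2 — Reportable Proposal: [not a Tier III Works (section 6)? no] AND [the proposal has been the subject of statutory consultation? yes] → not satisfied.
section 3 — Primary Project: [the proposal is accompanied by an ecological survey? no] AND [the proposal includes on-site parking provision? no] → not satisfied.
section 1 — Critical Project: [the proposal includes no on-site parking provision? yes] AND [site area: 2 ha ≥ 3.5 ha? no, so negated condition yes] AND [the proposal is accompanied by an ecological survey? no] → not satisfied.
section 10 — Permitted Works: [not a Primary Project (section 3)? yes] OR [Critical Project (section 1)? no] → satisfied.
section 4 — Chargeable Project: the proposal retains the existing facade? yes; Reportable Proposal (section 2)? no; Permitted Works (section 10)? yes — 2 of 3 hold (need ≥2) → satisfied.

Yes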